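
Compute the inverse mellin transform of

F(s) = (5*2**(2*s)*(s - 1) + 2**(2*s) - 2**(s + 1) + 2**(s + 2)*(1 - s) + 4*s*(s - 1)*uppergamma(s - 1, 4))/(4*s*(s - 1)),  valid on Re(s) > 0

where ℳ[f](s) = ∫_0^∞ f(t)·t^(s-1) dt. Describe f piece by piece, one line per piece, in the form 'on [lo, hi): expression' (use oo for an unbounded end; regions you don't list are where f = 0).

on [0, 2): 1/2
on [2, 4): (t + 1)/t
on [4, oo): exp(-t)/t

invert the shared t-power to get t/2 on [0, 2); t + 1 on [2, 4); exp(-t) on [4, ∞)
the common scale on t comes off first: t on [0, 1); 2*t + 1 on [1, 2); exp(-2*t) on [2, ∞)
treat the 3 regions marked off by 2, 4 separately and sum
over [0, 2), the kernel integral of 1/2 enters the sum
∫ over [2, 4) of (t + 1)/t·t^(s-1) joins the sum
[4, ∞) adds the kernel integral of exp(-t)/t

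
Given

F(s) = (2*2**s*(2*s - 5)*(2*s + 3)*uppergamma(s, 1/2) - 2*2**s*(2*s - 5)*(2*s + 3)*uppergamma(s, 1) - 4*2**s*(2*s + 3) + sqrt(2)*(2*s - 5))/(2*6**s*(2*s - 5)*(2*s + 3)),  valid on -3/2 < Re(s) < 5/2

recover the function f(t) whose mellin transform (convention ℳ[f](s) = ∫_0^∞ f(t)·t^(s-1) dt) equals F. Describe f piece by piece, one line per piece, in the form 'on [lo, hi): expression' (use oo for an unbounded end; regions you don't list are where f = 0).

on [0, 1/6): 3*sqrt(3)*t**(3/2)
on [1/6, 1/3): exp(-3*t)
on [1/3, oo): sqrt(3)/(27*t**(5/2))

invert the common scale on t to get t**(3/2) on [0, 1/2); exp(-t) on [1/2, 1); t**(-5/2) on [1, ∞)
along the cuts 1/6, 1/3, ℳ[f](s) splits into 3 integrals
on [0, 1/6): add ∫ 3*sqrt(3)*t**(3/2)·t^(s-1) dt
segment [1/6, 1/3) carries exp(-3*t); integrate it
∫ over [1/3, ∞) of sqrt(3)/(27*t**(5/2))·t^(s-1) joins the sum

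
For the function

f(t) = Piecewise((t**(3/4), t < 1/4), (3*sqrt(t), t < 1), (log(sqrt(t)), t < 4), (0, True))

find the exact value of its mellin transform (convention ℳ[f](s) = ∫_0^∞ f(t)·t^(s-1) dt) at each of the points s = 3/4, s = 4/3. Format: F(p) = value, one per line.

back out the power substitution: t**(3/2) on [0, 1/2); 3*t on [1/2, 1); log(t) on [1, 2)
treat the 3 regions marked off by 1/4, 1 separately and sum
∫ t**(3/4)·t^(s-1) over [0, 1/4)
segment [1/4, 1) carries 3*sqrt(t); integrate it
on [1, 4) integrate f = log(sqrt(t)) against the kernel

F(3/4) = sqrt(2)*(-748 + 960*log(2) + 607*sqrt(2))/360
F(4/3) = -9*2**(2/3)/8 - 9*2**(1/3)/88 + 3*2**(5/6)/200 + 675/352 + 3*2**(2/3)*log(2)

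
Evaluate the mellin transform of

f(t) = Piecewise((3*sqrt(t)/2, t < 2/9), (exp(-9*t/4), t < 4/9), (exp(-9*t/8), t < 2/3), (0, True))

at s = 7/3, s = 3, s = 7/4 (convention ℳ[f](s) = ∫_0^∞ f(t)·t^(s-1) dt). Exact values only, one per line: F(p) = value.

F(7/3) = -128*3**(1/3)*uppergamma(7/3, 3/4)/243 - 16*12**(1/3)*uppergamma(7/3, 1)/243 + 4*2**(5/6)*3**(1/3)/1377 + 16*12**(1/3)*uppergamma(7/3, 1/2)/243 + 128*3**(1/3)*uppergamma(7/3, 1/2)/243
F(3) = -2080*exp(-3/4)/729 - 320*exp(-1)/729 + 8*sqrt(2)/5103 + 208*exp(-1/2)/81
F(7/4) = 4*2**(3/4)*sqrt(3)*(-36*sqrt(2)*uppergamma(7/4, 3/4) - 9*2**(3/4)*uppergamma(7/4, 1) + sqrt(2) + 9*2**(3/4)*uppergamma(7/4, 1/2) + 36*sqrt(2)*uppergamma(7/4, 1/2))/729

peel off the common scale on t: sqrt(6)*sqrt(t)/2 on [0, 1/3); exp(-3*t/2) on [1/3, 2/3); exp(-3*t/4) on [2/3, 1)
strip the common scale on t: sqrt(t) on [0, 1/2); exp(-t) on [1/2, 1); exp(-t/2) on [1, 3/2)
split f at 2/9, 4/9: ℳ[f](s) collects 3 kernel integrals
segment 0 to 2/9 holds 3*sqrt(t)/2; add its integral
over [2/9, 4/9), the kernel integral of exp(-9*t/4) enters the sum
∫ exp(-9*t/8)·t^(s-1) over [4/9, 2/3)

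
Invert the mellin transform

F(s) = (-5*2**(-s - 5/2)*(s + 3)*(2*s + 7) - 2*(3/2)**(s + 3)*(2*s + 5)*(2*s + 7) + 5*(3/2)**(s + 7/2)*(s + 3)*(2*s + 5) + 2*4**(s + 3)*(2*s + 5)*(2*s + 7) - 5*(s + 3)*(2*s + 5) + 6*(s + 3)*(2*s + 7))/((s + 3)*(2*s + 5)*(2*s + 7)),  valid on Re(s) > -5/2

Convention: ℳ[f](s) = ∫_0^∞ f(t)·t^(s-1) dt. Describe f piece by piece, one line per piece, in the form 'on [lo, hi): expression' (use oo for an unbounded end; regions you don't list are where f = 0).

integrate the 4 segments split at 1/2, 1, 3/2, then add the results
on [0, 1/2) integrate f = t**(5/2)/2 against the kernel
the [1/2, 1) slice contributes ∫ 3*t**(5/2)·t^(s-1) dt
on [1, 3/2): add ∫ 5*t**(7/2)/2·t^(s-1) dt
over [3/2, 4), the kernel integral of 2*t**3 enters the sum

on [0, 1/2): t**(5/2)/2
on [1/2, 1): 3*t**(5/2)
on [1, 3/2): 5*t**(7/2)/2
on [3/2, 4): 2*t**3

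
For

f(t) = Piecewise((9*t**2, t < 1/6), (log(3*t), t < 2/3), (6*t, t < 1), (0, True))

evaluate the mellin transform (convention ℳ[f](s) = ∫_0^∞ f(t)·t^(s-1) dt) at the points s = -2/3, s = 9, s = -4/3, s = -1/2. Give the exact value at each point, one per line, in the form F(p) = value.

F(-2/3) = -57*18**(1/3)/8 - log(2**(3*18**(1/3)/4 + 3*6**(2/3)/2)) + 39*6**(2/3)/16 + 18
F(9) = 262145*log(2)/90699264 + 783885127/1330255872
F(-4/3) = -18 - log(2**(9*12**(1/3)/16 + 9*6**(1/3)/2)) + 45*6**(1/3)/8 + 549*12**(1/3)/64
F(-1/2) = sqrt(6)*(-18*log(2) - 11 + 12*sqrt(6))/6

reversing the common scale on t: t**2 on [0, 1/2); log(t) on [1/2, 2); 2*t on [2, 3)
f breaks at 1/6, 2/3 into 3 integrals to sum
for t in [0, 1/6): the term is ∫ 9*t**2·t^(s-1)
∫ over [1/6, 2/3) of log(3*t)·t^(s-1) joins the sum
on [2/3, 1) integrate f = 6*t against the kernel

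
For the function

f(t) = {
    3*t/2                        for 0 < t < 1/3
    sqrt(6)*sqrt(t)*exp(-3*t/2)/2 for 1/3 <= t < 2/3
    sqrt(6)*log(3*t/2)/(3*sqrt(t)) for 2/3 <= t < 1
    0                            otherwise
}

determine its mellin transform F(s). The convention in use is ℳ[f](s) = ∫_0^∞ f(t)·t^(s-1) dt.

invert the common scale on t to get t on [0, 1/2); sqrt(t)*exp(-t) on [1/2, 1); log(t)/sqrt(t) on [1, 3/2)
invert the shared t-power to get sqrt(t) on [0, 1/2); exp(-t) on [1/2, 1); log(t)/t on [1, 3/2)
summing 3 kernel integrals split by 1/3, 2/3 yields ℳ[f](s)
on [0, 1/3): add ∫ 3*t/2·t^(s-1) dt
[1/3, 2/3) adds the kernel integral of sqrt(6)*sqrt(t)*exp(-3*t/2)/2
∫ over [2/3, 1) of sqrt(6)*log(3*t/2)/(3*sqrt(t))·t^(s-1) joins the sum

sqrt(2)*(6*2**(s + 1/2)*(s + 1)*(8*s - (2*s + 1)**2)*uppergamma(s + 1/2, 1/2) - 6*2**(s + 1/2)*(s + 1)*(8*s - (2*s + 1)**2)*uppergamma(s + 1/2, 1) - 24*2**(s + 1/2)*(s + 1) + 3**(s + 1/2)*(s + 1)*(2*s + 1)*(-8*log(3) + 8*log(2)) + 3**(s + 1/2)*(s + 1)*(-16*log(2) + 16*log(3)) + 16*3**(s + 1/2)*(s + 1) + 3*sqrt(2)*(8*s - (2*s + 1)**2))/(12*3**s*(s + 1)*(8*s - (2*s + 1)**2))
  Re(s) > -1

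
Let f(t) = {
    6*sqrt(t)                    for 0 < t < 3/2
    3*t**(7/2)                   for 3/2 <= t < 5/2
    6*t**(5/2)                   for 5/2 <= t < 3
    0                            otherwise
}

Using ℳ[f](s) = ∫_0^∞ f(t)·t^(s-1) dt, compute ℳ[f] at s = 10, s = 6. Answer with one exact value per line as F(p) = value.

F(10) = -295245*sqrt(6)/57344 + 166015625*sqrt(10)/73728 + 6377292*sqrt(3)/25
F(6) = -102789*sqrt(6)/126464 + 10546875*sqrt(10)/165376 + 78732*sqrt(3)/17

decompose at 3/2, 5/2; ℳ[f](s) sums the 3 pieces' integrals
∫ 6*sqrt(t)·t^(s-1) over [0, 3/2)
segment [3/2, 5/2) carries 3*t**(7/2); integrate it
segment 5/2 to 3 holds 6*t**(5/2); add its integral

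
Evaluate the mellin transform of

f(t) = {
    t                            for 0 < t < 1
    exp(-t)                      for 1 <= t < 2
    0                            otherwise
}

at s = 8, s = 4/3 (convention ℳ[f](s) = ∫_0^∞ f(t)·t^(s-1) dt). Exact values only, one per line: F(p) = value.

F(8) = -37200*exp(-2) + 1/9 + 13700*exp(-1)
F(4/3) = -uppergamma(4/3, 2) + 3/7 + uppergamma(4/3, 1)

f breaks at 1 into 2 integrals to sum
∫ over [0, 1) of t·t^(s-1) joins the sum
[1, 2) adds the kernel integral of exp(-t)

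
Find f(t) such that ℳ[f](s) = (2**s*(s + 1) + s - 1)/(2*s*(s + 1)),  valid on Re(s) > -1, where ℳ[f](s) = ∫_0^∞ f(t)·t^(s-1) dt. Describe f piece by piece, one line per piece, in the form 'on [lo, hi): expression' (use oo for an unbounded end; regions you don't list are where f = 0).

treat the 2 regions marked off by 1 separately and sum
[0, 1) adds the kernel integral of t
segment [1, 2) carries 1/2; integrate it

on [0, 1): t
on [1, 2): 1/2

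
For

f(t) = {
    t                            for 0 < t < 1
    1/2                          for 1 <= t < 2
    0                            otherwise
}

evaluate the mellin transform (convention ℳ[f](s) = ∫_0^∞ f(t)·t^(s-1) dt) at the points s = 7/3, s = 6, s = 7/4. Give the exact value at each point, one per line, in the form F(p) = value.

F(7/3) = 3/35 + 6*2**(1/3)/7
F(6) = 151/28
F(7/4) = 6/77 + 4*2**(3/4)/7

split f at 1: ℳ[f](s) collects 2 kernel integrals
on [0, 1) integrate f = t against the kernel
over [1, 2), the kernel integral of 1/2 enters the sum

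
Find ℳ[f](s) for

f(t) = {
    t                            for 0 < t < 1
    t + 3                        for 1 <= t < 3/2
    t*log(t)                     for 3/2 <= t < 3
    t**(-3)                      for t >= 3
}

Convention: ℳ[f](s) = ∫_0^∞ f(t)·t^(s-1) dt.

(-162*2**s*s*(s - 3)*(s**2 + 2*s + 1) - 162*2**s*(s - 3)*(s**2 + 2*s + 1) - 81*3**s*s**2*(s - 3)*(s + 1)*log(3) + 81*3**s*s**2*(s - 3)*(s + 1)*log(2) - 81*3**s*s*(s - 3)*(s + 1)*log(3) + 81*3**s*s*(s - 3)*(s + 1)*log(2) + 81*3**s*s*(s - 3)*(s + 1) + 243*3**s*s*(s - 3)*(s**2 + 2*s + 1) + 162*3**s*(s - 3)*(s**2 + 2*s + 1) + 162*6**s*s**2*(s - 3)*(s + 1)*log(3) - 162*6**s*s*(s - 3)*(s + 1) + 162*6**s*s*(s - 3)*(s + 1)*log(3) - 2*6**s*s*(s + 1)*(s**2 + 2*s + 1))/(54*2**s*s*(s - 3)*(s + 1)*(s**2 + 2*s + 1))
  -1 < Re(s) < 3

integrate the 4 segments split at 1, 3/2, 3, then add the results
piece [0, 1): integrate t against the kernel
∫ over [1, 3/2) of (t + 3)·t^(s-1) joins the sum
over [3/2, 3), the kernel integral of t*log(t) enters the sum
between 3 and ∞ the integrand is t**(-3)·t^(s-1)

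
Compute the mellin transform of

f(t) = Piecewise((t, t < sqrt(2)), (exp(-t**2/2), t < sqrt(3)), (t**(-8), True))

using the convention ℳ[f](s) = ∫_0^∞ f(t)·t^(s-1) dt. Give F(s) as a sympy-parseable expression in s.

reversing the power substitution: sqrt(t) on [0, 2); exp(-t/2) on [2, 3); t**(-4) on [3, ∞)
linearity at sqrt(2), sqrt(3) turns ℳ[f](s) into 3 summed integrals
∫ t·t^(s-1) over [0, sqrt(2))
the [sqrt(2), sqrt(3)) slice contributes ∫ exp(-t**2/2)·t^(s-1) dt
[sqrt(3), ∞) adds the kernel integral of t**(-8)

(81*2**(s/2)*(s - 8)*(s + 1)*uppergamma(s/2, 1) - 81*2**(s/2)*(s - 8)*(s + 1)*uppergamma(s/2, 3/2) + 162*2**(s/2 + 1/2)*(s - 8) - 2*3**(s/2)*(s + 1))/(162*(s - 8)*(s + 1))
  -1 < Re(s) < 8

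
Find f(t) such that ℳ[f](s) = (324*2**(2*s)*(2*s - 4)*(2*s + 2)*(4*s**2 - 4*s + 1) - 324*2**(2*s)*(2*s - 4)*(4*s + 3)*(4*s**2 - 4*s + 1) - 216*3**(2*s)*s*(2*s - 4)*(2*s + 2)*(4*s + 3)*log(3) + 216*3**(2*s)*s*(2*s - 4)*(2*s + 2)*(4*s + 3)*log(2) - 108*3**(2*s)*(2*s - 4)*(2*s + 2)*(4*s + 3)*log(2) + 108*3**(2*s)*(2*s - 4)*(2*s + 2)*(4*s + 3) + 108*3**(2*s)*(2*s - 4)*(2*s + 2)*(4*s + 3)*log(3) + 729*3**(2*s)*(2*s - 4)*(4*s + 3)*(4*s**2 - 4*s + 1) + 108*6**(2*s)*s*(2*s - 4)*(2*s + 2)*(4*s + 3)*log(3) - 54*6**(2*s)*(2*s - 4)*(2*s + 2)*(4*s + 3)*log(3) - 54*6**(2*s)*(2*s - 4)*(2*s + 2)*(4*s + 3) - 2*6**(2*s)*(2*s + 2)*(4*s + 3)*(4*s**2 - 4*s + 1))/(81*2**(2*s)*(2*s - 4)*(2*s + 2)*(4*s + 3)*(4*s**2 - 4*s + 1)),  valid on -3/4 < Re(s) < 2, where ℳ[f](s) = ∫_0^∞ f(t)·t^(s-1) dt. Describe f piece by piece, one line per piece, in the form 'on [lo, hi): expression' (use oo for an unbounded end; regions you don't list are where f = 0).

on [0, 1): t**(3/4)
on [1, 9/4): 2*t
on [9/4, 9): log(sqrt(t))/sqrt(t)
on [9, oo): t**(-2)

invert the power substitution to get t**(3/2) on [0, 1); 2*t**2 on [1, 3/2); log(t)/t on [3/2, 3); …
summing 4 kernel integrals split by 1, 9/4, 9 yields ℳ[f](s)
over [0, 1), the kernel integral of t**(3/4) enters the sum
between 1 and 9/4 the integrand is 2*t·t^(s-1)
for t in [9/4, 9): the term is ∫ log(sqrt(t))/sqrt(t)·t^(s-1)
∫ over [9, ∞) of t**(-2)·t^(s-1) joins the sum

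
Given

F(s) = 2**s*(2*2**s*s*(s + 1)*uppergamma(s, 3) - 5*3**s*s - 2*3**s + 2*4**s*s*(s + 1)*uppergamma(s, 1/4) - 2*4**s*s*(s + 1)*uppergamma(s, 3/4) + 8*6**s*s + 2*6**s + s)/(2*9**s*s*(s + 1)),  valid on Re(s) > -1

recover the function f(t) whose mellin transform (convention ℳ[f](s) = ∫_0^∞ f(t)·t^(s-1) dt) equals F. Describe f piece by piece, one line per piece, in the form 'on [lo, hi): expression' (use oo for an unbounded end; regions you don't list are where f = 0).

on [0, 2/9): 9*t/4
on [2/9, 2/3): exp(-9*t/8)
on [2/3, 4/3): 9*t/4 + 1
on [4/3, oo): exp(-9*t/4)

strip the common scale on t: 3*t/2 on [0, 1/3); exp(-3*t/4) on [1/3, 1); 3*t/2 + 1 on [1, 2); …
back out the common scale on t: 3*t on [0, 1/6); exp(-3*t/2) on [1/6, 1/2); 3*t + 1 on [1/2, 1); …
reversing the common scale on t: t on [0, 1/2); exp(-t/2) on [1/2, 3/2); t + 1 on [3/2, 3); …
breakpoints 2/9, 2/3, 4/3: one integral from each of the 4 segments
for t in [0, 2/9): the term is ∫ 9*t/4·t^(s-1)
on [2/9, 2/3): add ∫ exp(-9*t/8)·t^(s-1) dt
piece [2/3, 4/3): integrate (9*t/4 + 1) against the kernel
over [4/3, ∞), the kernel integral of exp(-9*t/4) enters the sum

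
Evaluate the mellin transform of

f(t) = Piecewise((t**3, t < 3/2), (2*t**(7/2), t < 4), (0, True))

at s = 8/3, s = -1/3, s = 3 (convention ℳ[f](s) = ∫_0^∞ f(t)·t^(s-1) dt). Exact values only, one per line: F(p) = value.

F(8/3) = -2187*2**(5/6)*3**(1/6)/1184 + 729*2**(1/3)*3**(2/3)/1088 + 49152*2**(1/3)/37
F(-1/3) = -81*2**(5/6)*3**(1/6)/76 + 27*2**(1/3)*3**(2/3)/64 + 768*2**(1/3)/19
F(3) = 4197463/1664 - 729*sqrt(6)/416

integrate the 2 segments split at 3/2, then add the results
for t in [0, 3/2): the term is ∫ t**3·t^(s-1)
∫ over [3/2, 4) of 2*t**(7/2)·t^(s-1) joins the sum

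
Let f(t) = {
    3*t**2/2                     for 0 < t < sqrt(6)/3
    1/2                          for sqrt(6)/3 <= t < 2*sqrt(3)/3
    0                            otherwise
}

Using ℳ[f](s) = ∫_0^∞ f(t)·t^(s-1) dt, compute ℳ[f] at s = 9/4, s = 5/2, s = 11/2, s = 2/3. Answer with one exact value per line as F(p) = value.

reversing the power substitution: 3*t/2 on [0, 2/3); 1/2 on [2/3, 4/3)
undo the common scale on t: 3*t on [0, 1/3); 1/2 on [1/3, 2/3)
reversing the common scale on t: t on [0, 1); 1/2 on [1, 2)
linearity at sqrt(6)/3 turns ℳ[f](s) into 2 summed integrals
between 0 and sqrt(6)/3 the integrand is 3*t**2/2·t^(s-1)
on [sqrt(6)/3, 2*sqrt(3)/3) integrate f = 1/2 against the kernel

F(9/4) = 4*3**(7/8)*(2**(1/8) + 34*2**(1/4))/1377
F(5/2) = 2*3**(3/4)*(2**(1/4) + 18*sqrt(2))/405
F(11/2) = 4*2**(3/4)*3**(1/4)*(7 + 60*2**(3/4))/4455
F(2/3) = -18**(1/3)/8 + 6**(2/3)/4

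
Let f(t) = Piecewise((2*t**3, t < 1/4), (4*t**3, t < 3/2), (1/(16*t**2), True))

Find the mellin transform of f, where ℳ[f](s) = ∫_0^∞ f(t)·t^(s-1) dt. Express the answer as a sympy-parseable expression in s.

(3880*6**s*s - 7800*6**s - 9*s + 18)/(288*2**(2*s)*(s**2 + s - 6))
  -3 < Re(s) < 2

strip the shared t-power: 2*t on [0, 1/4); 4*t on [1/4, 3/2); 1/(16*t**4) on [3/2, ∞)
strip the common scale on t: t on [0, 1/2); 2*t on [1/2, 3); t**(-4) on [3, ∞)
linearity at 1/4, 3/2 turns ℳ[f](s) into 3 summed integrals
between 0 and 1/4 the integrand is 2*t**3·t^(s-1)
∫ over [1/4, 3/2) of 4*t**3·t^(s-1) joins the sum
segment 3/2 to ∞ holds 1/(16*t**2); add its integral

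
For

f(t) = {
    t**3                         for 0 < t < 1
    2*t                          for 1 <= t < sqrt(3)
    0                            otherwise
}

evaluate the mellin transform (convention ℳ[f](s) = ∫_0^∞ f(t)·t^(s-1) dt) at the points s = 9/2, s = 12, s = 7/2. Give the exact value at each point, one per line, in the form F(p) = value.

F(9/2) = -38/165 + 36*3**(3/4)/11
F(12) = -17/195 + 1458*sqrt(3)/13
F(7/2) = -34/117 + 4*3**(1/4)

reversing the power substitution: t**(3/2) on [0, 1); 2*sqrt(t) on [1, 3)
linearity at 1 turns ℳ[f](s) into 2 summed integrals
on [0, 1) integrate f = t**3 against the kernel
∫ 2*t·t^(s-1) over [1, sqrt(3))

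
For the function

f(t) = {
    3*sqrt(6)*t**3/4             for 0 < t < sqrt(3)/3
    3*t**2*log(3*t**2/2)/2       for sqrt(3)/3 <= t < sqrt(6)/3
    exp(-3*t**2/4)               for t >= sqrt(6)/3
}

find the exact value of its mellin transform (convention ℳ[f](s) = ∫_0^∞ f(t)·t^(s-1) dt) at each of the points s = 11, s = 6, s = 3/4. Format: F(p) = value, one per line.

F(11) = sqrt(3)*((-3415*sqrt(2) + 56 + 364*log(2) + 286191360*sqrt(pi)*erfc(sqrt(2)/2))*exp(1/2) + 403696384*sqrt(2))*exp(-1/2)/6899256
F(6) = -5/576 + sqrt(2)/972 + log(2)/432 + 104*exp(-1/2)/27
F(3/4) = 3**(5/8)*(-960*2**(3/8) + 242*sqrt(2) + 660*log(2) + 480 + 1815*2**(3/4)*uppergamma(3/8, 1/2))/10890

the power substitution comes off first: 3*sqrt(6)*t**(3/2)/4 on [0, 1/3); 3*t*log(3*t/2)/2 on [1/3, 2/3); exp(-3*t/4) on [2/3, ∞)
the common scale on t comes off first: t**(3/2) on [0, 1/2); t*log(t) on [1/2, 1); exp(-t/2) on [1, ∞)
f breaks at sqrt(3)/3, sqrt(6)/3 into 3 integrals to sum
on [0, sqrt(3)/3): add ∫ 3*sqrt(6)*t**3/4·t^(s-1) dt
on [sqrt(3)/3, sqrt(6)/3): add ∫ 3*t**2*log(3*t**2/2)/2·t^(s-1) dt
piece [sqrt(6)/3, ∞): integrate exp(-3*t**2/4) against the kernel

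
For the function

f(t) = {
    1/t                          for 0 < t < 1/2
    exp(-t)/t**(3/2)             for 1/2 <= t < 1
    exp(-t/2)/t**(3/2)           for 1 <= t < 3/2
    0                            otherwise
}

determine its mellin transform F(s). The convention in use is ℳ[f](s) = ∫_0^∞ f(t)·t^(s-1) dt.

strip the shared t-power: 1 on [0, 1/2); exp(-t)/sqrt(t) on [1/2, 1); exp(-t/2)/sqrt(t) on [1, 3/2)
remove the shared t-power first: t on [0, 1/2); sqrt(t)*exp(-t) on [1/2, 1); sqrt(t)*exp(-t/2) on [1, 3/2)
undo the shared t-power: sqrt(t) on [0, 1/2); exp(-t) on [1/2, 1); exp(-t/2) on [1, 3/2)
linearity at 1/2, 1 turns ℳ[f](s) into 3 summed integrals
on [0, 1/2) integrate f = 1/t against the kernel
between 1/2 and 1 the integrand is exp(-t)/t**(3/2)·t^(s-1)
on [1, 3/2) integrate f = exp(-t/2)/t**(3/2) against the kernel

2**(-s - 3/2)*(2**(s + 3/2)*(s - 1)*uppergamma(s - 3/2, 1/2) - 2**(s + 3/2)*(s - 1)*uppergamma(s - 3/2, 1) + 4**s*(s - 1)*uppergamma(s - 3/2, 1/2) - 4**s*(s - 1)*uppergamma(s - 3/2, 3/4) + 4*sqrt(2))/(s - 1)
  Re(s) > 1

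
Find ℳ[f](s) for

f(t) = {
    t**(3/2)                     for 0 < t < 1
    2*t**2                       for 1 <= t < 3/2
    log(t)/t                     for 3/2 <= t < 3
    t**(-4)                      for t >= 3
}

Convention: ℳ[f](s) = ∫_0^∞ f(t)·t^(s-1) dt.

along the cuts 1, 3/2, 3, ℳ[f](s) splits into 4 integrals
over [0, 1), the kernel integral of t**(3/2) enters the sum
for t in [1, 3/2): the term is ∫ 2*t**2·t^(s-1)
for t in [3/2, 3): the term is ∫ log(t)/t·t^(s-1)
[3, ∞) adds the kernel integral of t**(-4)

(324*2**s*(s - 4)*(s + 2)*(s**2 - 2*s + 1) - 324*2**s*(s - 4)*(2*s + 3)*(s**2 - 2*s + 1) - 108*3**s*s*(s - 4)*(s + 2)*(2*s + 3)*log(3) + 108*3**s*s*(s - 4)*(s + 2)*(2*s + 3)*log(2) - 108*3**s*(s - 4)*(s + 2)*(2*s + 3)*log(2) + 108*3**s*(s - 4)*(s + 2)*(2*s + 3) + 108*3**s*(s - 4)*(s + 2)*(2*s + 3)*log(3) + 729*3**s*(s - 4)*(2*s + 3)*(s**2 - 2*s + 1) + 54*6**s*s*(s - 4)*(s + 2)*(2*s + 3)*log(3) - 54*6**s*(s - 4)*(s + 2)*(2*s + 3)*log(3) - 54*6**s*(s - 4)*(s + 2)*(2*s + 3) - 2*6**s*(s + 2)*(2*s + 3)*(s**2 - 2*s + 1))/(162*2**s*(s - 4)*(s + 2)*(2*s + 3)*(s**2 - 2*s + 1))
  -3/2 < Re(s) < 4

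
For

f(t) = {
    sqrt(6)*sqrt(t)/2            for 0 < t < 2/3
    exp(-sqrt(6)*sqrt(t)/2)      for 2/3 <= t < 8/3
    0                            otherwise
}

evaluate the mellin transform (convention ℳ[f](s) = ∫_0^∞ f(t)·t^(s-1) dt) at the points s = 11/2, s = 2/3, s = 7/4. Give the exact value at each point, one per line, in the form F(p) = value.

strip the common scale on t: sqrt(t) on [0, 1); exp(-sqrt(t)) on [1, 4)
undo the power substitution: t on [0, 1); exp(-t) on [1, 2)
decompose at 2/3; ℳ[f](s) sums the 2 pieces' integrals
for t in [0, 2/3): the term is ∫ sqrt(6)*sqrt(t)/2·t^(s-1)
∫ over [2/3, 8/3) of exp(-sqrt(6)*sqrt(t)/2)·t^(s-1) joins the sum

F(11/2) = 16*sqrt(6)*(-321758208 + exp(2) + 118369212*E)*exp(-2)/2187
F(2/3) = 2*12**(1/3)*(-7*uppergamma(4/3, 2) + 3 + 7*uppergamma(4/3, 1))/21
F(7/4) = 2**(3/4)*3**(1/4)*(-918*sqrt(2) + (-135*sqrt(pi)*erfc(sqrt(2)) + 16 + 135*sqrt(pi)*erfc(1))*exp(2) + 522*E)*exp(-2)/162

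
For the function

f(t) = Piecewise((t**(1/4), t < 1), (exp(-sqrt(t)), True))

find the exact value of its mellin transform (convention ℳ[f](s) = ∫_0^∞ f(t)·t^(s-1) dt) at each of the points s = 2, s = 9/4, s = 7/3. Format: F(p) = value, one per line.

F(2) = 4/9 + 32*exp(-1)
F(9/4) = (E*(16 + 525*sqrt(pi)*erfc(1)) + 2110)*exp(-1)/40
F(7/3) = 12/31 + 2*uppergamma(14/3, 1)

reversing the power substitution: sqrt(t) on [0, 1); exp(-t) on [1, ∞)
treat the 2 regions marked off by 1 separately and sum
piece [0, 1): integrate t**(1/4) against the kernel
over [1, ∞), the kernel integral of exp(-sqrt(t)) enters the sum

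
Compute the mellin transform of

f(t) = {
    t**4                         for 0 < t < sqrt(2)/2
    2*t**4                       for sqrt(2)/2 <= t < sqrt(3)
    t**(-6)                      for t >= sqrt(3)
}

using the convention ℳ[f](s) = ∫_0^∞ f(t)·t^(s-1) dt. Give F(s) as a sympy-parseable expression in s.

(1940*6**(s/2)*s - 11680*6**(s/2) - 27*s + 162)/(108*2**(s/2)*(s**2 - 2*s - 24))
  -4 < Re(s) < 6

the shared t-power comes off first: t**2 on [0, sqrt(2)/2); 2*t**2 on [sqrt(2)/2, sqrt(3)); t**(-8) on [sqrt(3), ∞)
peel off the power substitution: t on [0, 1/2); 2*t on [1/2, 3); t**(-4) on [3, ∞)
along the cuts sqrt(2)/2, sqrt(3), ℳ[f](s) splits into 3 integrals
between 0 and sqrt(2)/2 the integrand is t**4·t^(s-1)
segment sqrt(2)/2 to sqrt(3) holds 2*t**4; add its integral
piece [sqrt(3), ∞): integrate t**(-6) against the kernel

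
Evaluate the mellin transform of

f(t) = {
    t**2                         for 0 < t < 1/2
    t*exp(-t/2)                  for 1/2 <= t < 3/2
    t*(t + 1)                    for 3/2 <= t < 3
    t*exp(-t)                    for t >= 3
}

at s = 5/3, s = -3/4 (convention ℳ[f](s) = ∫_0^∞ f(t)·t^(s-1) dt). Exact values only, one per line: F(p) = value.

F(5/3) = 2**(1/3)*(-2816*2**(1/3)*uppergamma(8/3, 3/4) - 621*3**(2/3) + 12 + 352*2**(2/3)*uppergamma(8/3, 3) + 2816*2**(1/3)*uppergamma(8/3, 1/4) + 3780*6**(2/3))/704
F(-3/4) = -13*2**(3/4)*3**(1/4)/5 - 2**(1/4)*uppergamma(1/4, 3/4) + uppergamma(1/4, 3) + 2**(3/4)/5 + 2**(1/4)*uppergamma(1/4, 1/4) + 32*3**(1/4)/5

undo the shared t-power: t on [0, 1/2); exp(-t/2) on [1/2, 3/2); t + 1 on [3/2, 3); …
the 4 pieces separated at 1/2, 3/2, 3 each add one integral
on [0, 1/2) integrate f = t**2 against the kernel
over [1/2, 3/2), the kernel integral of t*exp(-t/2) enters the sum
segment 3/2 to 3 holds t*(t + 1); add its integral
∫ over [3, ∞) of t*exp(-t)·t^(s-1) joins the sum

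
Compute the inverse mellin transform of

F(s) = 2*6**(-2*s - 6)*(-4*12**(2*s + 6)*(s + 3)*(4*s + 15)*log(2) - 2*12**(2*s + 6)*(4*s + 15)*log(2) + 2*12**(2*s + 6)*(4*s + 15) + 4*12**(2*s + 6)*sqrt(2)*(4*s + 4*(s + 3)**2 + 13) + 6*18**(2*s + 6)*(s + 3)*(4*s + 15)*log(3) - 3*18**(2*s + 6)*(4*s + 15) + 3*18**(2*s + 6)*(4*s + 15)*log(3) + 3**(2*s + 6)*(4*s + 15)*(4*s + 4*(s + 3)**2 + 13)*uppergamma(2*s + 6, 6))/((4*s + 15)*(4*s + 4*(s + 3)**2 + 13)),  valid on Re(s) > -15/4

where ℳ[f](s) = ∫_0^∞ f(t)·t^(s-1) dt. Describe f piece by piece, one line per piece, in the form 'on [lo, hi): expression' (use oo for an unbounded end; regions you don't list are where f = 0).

strip the shared t-power: t**(7/4) on [0, 4); t**(3/2)*log(sqrt(t)) on [4, 9); t*exp(-2*sqrt(t)) on [9, ∞)
back out the shared t-power: t**(3/4) on [0, 4); sqrt(t)*log(sqrt(t)) on [4, 9); exp(-2*sqrt(t)) on [9, ∞)
reversing the power substitution: t**(3/2) on [0, 2); t*log(t) on [2, 3); exp(-2*t) on [3, ∞)
summing 3 kernel integrals split by 4, 9 yields ℳ[f](s)
∫ over [0, 4) of t**(15/4)·t^(s-1) joins the sum
[4, 9) adds the kernel integral of t**(7/2)*log(sqrt(t))
segment 9 to ∞ holds t**3*exp(-2*sqrt(t)); add its integral

on [0, 4): t**(15/4)
on [4, 9): t**(7/2)*log(sqrt(t))
on [9, oo): t**3*exp(-2*sqrt(t))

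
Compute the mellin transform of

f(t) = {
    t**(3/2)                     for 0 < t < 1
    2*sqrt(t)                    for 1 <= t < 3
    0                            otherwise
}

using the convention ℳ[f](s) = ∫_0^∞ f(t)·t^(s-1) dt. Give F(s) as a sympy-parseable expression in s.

(4*sqrt(3)*3**s*(2*s + 3) - 4*s - 10)/((2*s + 1)*(2*s + 3))
  Re(s) > -3/2

f breaks at 1 into 2 integrals to sum
[0, 1) adds the kernel integral of t**(3/2)
[1, 3) adds the kernel integral of 2*sqrt(t)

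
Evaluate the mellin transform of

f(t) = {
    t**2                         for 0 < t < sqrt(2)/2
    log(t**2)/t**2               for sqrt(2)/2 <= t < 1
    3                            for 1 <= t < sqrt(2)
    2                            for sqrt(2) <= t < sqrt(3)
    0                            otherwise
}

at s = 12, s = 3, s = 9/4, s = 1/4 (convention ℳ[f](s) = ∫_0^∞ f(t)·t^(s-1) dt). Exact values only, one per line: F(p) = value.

F(12) = log(2)/320 + 17010271/134400
F(3) = sqrt(2)*(-180*sqrt(2) + 60*log(2) + 203 + 120*sqrt(6))/120
F(9/4) = 2**(7/8)*(-5100*2**(1/8) + 136*2**(1/4) + 612*log(2) + 408*6**(1/8) + 4905)/306
F(1/4) = 2**(7/8)*(-2790*2**(1/8) - 252*log(2) + 337 + 882*2**(1/4) + 1764*6**(1/8))/441

strip the power substitution: t on [0, 1/2); log(t)/t on [1/2, 1); 3 on [1, 2); …
along the cuts sqrt(2)/2, 1, sqrt(2), ℳ[f](s) splits into 4 integrals
over [0, sqrt(2)/2), the kernel integral of t**2 enters the sum
segment sqrt(2)/2 to 1 holds log(t**2)/t**2; add its integral
[1, sqrt(2)) adds the kernel integral of 3
on [sqrt(2), sqrt(3)): add ∫ 2·t^(s-1) dt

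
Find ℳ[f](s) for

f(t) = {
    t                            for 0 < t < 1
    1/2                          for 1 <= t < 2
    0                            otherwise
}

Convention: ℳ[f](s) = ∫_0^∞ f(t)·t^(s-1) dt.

integrate the 2 segments split at 1, then add the results
on [0, 1) integrate f = t against the kernel
∫ over [1, 2) of 1/2·t^(s-1) joins the sum

(2**s*(s + 1) + s - 1)/(2*s*(s + 1))
  Re(s) > -1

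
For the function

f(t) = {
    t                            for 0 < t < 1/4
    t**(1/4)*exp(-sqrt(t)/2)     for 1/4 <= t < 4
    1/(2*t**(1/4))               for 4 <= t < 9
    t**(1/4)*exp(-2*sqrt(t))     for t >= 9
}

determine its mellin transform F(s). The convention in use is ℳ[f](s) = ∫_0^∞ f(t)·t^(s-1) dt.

12**(1/2 - 2*s)*(-16*2**(4*s)*6**(2*s + 1/2)*(s + 1)*(4*s - 1)*uppergamma(2*s + 1/2, 1) - 8*2**(4*s)*6**(2*s + 1/2)*(s + 1) + 8*24**(2*s + 1/2)*(s + 1)*(4*s - 1)*uppergamma(2*s + 1/2, 1/4) + 16*6**(4*s)*(s + 1) + 8*6**(2*s + 1/2)*(s + 1)*(4*s - 1)*uppergamma(2*s + 1/2, 6) + sqrt(2)*6**(2*s + 1/2)*(4*s - 1))/(48*(s + 1)*(4*s - 1))
  Re(s) > -1

strip the power substitution: t**2 on [0, 1/2); sqrt(t)*exp(-t/2) on [1/2, 2); 1/(2*sqrt(t)) on [2, 3); …
undo the shared t-power: t**(3/2) on [0, 1/2); exp(-t/2) on [1/2, 2); 1/(2*t) on [2, 3); …
treat the 4 regions marked off by 1/4, 4, 9 separately and sum
on [0, 1/4) integrate f = t against the kernel
segment 1/4 to 4 holds t**(1/4)*exp(-sqrt(t)/2); add its integral
segment 4 to 9 holds 1/(2*t**(1/4)); add its integral
on [9, ∞): add ∫ t**(1/4)*exp(-2*sqrt(t))·t^(s-1) dt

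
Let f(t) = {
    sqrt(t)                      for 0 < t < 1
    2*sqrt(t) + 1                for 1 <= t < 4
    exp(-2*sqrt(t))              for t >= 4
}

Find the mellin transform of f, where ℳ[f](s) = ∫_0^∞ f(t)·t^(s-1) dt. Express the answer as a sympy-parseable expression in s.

(-16**s + 10*2**(6*s)*s - 4*2**(4*s)*s + 2*2**(2*s)*s*(2*s + 1)*uppergamma(2*s, 4) + 64**s)/(16**s*s*(2*s + 1))
  Re(s) > -1/2

back out the power substitution: t on [0, 1); 2*t + 1 on [1, 2); exp(-2*t) on [2, ∞)
split f at 1, 4: ℳ[f](s) collects 3 kernel integrals
piece [0, 1): integrate sqrt(t) against the kernel
on [1, 4) integrate f = (2*sqrt(t) + 1) against the kernel
∫ over [4, ∞) of exp(-2*sqrt(t))·t^(s-1) joins the sum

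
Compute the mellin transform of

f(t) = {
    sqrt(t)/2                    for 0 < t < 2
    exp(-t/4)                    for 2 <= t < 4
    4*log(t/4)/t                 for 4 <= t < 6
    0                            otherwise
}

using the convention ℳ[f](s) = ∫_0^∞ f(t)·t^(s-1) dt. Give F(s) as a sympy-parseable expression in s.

2**s*(3*2**s*(2*s + 1)*(s**2 - 2*s + 1)*uppergamma(s, 1/2) - 3*2**s*(2*s + 1)*(s**2 - 2*s + 1)*uppergamma(s, 1) + 3*2**s*(2*s + 1) + 3**s*s*(2*s + 1)*(-2*log(2) + 2*log(3)) - 2*3**s*(2*s + 1) + 3**s*(2*s + 1)*(-2*log(3) + 2*log(2)) + 3*sqrt(2)*(s**2 - 2*s + 1))/(3*(2*s + 1)*(s**2 - 2*s + 1))
  Re(s) > -1/2

back out the common scale on t: sqrt(2)*sqrt(t)/2 on [0, 1); exp(-t/2) on [1, 2); 2*log(t/2)/t on [2, 3)
invert the common scale on t to get sqrt(t) on [0, 1/2); exp(-t) on [1/2, 1); log(t)/t on [1, 3/2)
treat the 3 regions marked off by 2, 4 separately and sum
for t in [0, 2): the term is ∫ sqrt(t)/2·t^(s-1)
piece [2, 4): integrate exp(-t/4) against the kernel
∫ over [4, 6) of 4*log(t/4)/t·t^(s-1) joins the sum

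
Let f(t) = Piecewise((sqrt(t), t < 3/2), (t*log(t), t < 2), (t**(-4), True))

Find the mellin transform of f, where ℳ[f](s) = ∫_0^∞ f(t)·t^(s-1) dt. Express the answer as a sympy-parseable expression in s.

(-32*2**(2*s)*(s - 4)*(2*s + 1) + 3**s*s*(s - 4)*(2*s + 1)*(-24*log(3) + 24*log(2)) + 3**s*(s - 4)*(2*s + 1)*(-24*log(3) + 24*log(2)) + 24*3**s*(s - 4)*(2*s + 1) + 16*3**s*sqrt(6)*(s - 4)*(s**2 + 2*s + 1) + 32*4**s*s*(s - 4)*(2*s + 1)*log(2) + 32*4**s*(s - 4)*(2*s + 1)*log(2) - 4**s*(2*s + 1)*(s**2 + 2*s + 1))/(16*2**s*(s - 4)*(2*s + 1)*(s**2 + 2*s + 1))
  -1/2 < Re(s) < 4

split f at 3/2, 2: ℳ[f](s) collects 3 kernel integrals
segment [0, 3/2) carries sqrt(t); integrate it
∫ over [3/2, 2) of t*log(t)·t^(s-1) joins the sum
the [2, ∞) slice contributes ∫ t**(-4)·t^(s-1) dt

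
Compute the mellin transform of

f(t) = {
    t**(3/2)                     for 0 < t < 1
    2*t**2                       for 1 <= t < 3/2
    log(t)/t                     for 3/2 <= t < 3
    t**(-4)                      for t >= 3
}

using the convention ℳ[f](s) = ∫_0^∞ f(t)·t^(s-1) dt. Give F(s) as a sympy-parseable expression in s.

decompose at 1, 3/2, 3; ℳ[f](s) sums the 4 pieces' integrals
segment [0, 1) carries t**(3/2); integrate it
for t in [1, 3/2): the term is ∫ 2*t**2·t^(s-1)
for t in [3/2, 3): the term is ∫ log(t)/t·t^(s-1)
[3, ∞) adds the kernel integral of t**(-4)

(324*2**s*(s - 4)*(s + 2)*(s**2 - 2*s + 1) - 324*2**s*(s - 4)*(2*s + 3)*(s**2 - 2*s + 1) - 108*3**s*s*(s - 4)*(s + 2)*(2*s + 3)*log(3) + 108*3**s*s*(s - 4)*(s + 2)*(2*s + 3)*log(2) - 108*3**s*(s - 4)*(s + 2)*(2*s + 3)*log(2) + 108*3**s*(s - 4)*(s + 2)*(2*s + 3) + 108*3**s*(s - 4)*(s + 2)*(2*s + 3)*log(3) + 729*3**s*(s - 4)*(2*s + 3)*(s**2 - 2*s + 1) + 54*6**s*s*(s - 4)*(s + 2)*(2*s + 3)*log(3) - 54*6**s*(s - 4)*(s + 2)*(2*s + 3)*log(3) - 54*6**s*(s - 4)*(s + 2)*(2*s + 3) - 2*6**s*(s + 2)*(2*s + 3)*(s**2 - 2*s + 1))/(162*2**s*(s - 4)*(s + 2)*(2*s + 3)*(s**2 - 2*s + 1))
  -3/2 < Re(s) < 4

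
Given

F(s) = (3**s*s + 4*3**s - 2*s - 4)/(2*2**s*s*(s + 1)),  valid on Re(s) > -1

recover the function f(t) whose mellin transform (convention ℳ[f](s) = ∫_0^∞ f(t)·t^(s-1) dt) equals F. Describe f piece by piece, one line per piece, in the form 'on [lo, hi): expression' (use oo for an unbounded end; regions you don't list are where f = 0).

integrate the 2 segments split at 1/2, then add the results
∫ over [0, 1/2) of t·t^(s-1) joins the sum
segment 1/2 to 3/2 holds (2 - t); add its integral

on [0, 1/2): t
on [1/2, 3/2): 2 - t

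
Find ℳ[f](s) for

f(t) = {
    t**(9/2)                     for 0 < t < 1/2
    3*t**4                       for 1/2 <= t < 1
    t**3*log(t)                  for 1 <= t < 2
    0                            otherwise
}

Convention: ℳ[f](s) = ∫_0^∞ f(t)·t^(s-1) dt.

2**(-s - 3)*(6*2**(s + 3)*(s + 3)**2*(2*s + 9) + 2*2**(s + 3)*(s + 4)*(2*s + 9) + 2*2**(2*s + 6)*(s + 3)*(s + 4)*(2*s + 9)*log(2) - 2*2**(2*s + 6)*(s + 4)*(2*s + 9) + sqrt(2)*(s + 3)**2*(s + 4) - 3*(s + 3)**2*(2*s + 9))/(2*(s + 3)**2*(s + 4)*(2*s + 9))
  Re(s) > -9/2

invert the shared t-power to get t**(5/2) on [0, 1/2); 3*t**2 on [1/2, 1); t*log(t) on [1, 2)
peel off the shared t-power: t**(3/2) on [0, 1/2); 3*t on [1/2, 1); log(t) on [1, 2)
f breaks at 1/2, 1 into 3 integrals to sum
∫ over [0, 1/2) of t**(9/2)·t^(s-1) joins the sum
the [1/2, 1) slice contributes ∫ 3*t**4·t^(s-1) dt
piece [1, 2): integrate t**3*log(t) against the kernel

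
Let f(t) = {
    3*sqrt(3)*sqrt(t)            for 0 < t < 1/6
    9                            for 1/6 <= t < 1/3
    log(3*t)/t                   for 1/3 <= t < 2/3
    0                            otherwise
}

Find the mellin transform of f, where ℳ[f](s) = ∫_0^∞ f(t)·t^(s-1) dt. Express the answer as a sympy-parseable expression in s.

3*(2**(2*s)*s*(s - 1)*(2*s + 1)*log(2) - 2**(2*s)*s*(2*s + 1) + 2*2**s*s*(2*s + 1) + 6*2**s*(s - 1)**2*(2*s + 1) + 2*sqrt(2)*s*(s - 1)**2 - 6*(s - 1)**2*(2*s + 1))/(2*6**s*s*(s - 1)**2*(2*s + 1))
  Re(s) > -1/2

strip the shared t-power: 3*sqrt(3)*t**(3/2) on [0, 1/6); 9*t on [1/6, 1/3); log(3*t) on [1/3, 2/3)
the common scale on t comes off first: 3*sqrt(6)*t**(3/2)/4 on [0, 1/3); 9*t/2 on [1/3, 2/3); log(3*t/2) on [2/3, 4/3)
back out the common scale on t: t**(3/2) on [0, 1/2); 3*t on [1/2, 1); log(t) on [1, 2)
breakpoints 1/6, 1/3: one integral from each of the 3 segments
piece [0, 1/6): integrate 3*sqrt(3)*sqrt(t) against the kernel
between 1/6 and 1/3 the integrand is 9·t^(s-1)
on [1/3, 2/3): add ∫ log(3*t)/t·t^(s-1) dt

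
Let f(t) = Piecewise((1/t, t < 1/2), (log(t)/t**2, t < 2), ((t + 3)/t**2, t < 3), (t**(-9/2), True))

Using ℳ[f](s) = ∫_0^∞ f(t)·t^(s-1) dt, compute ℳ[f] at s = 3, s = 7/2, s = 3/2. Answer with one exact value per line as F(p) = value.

F(3) = 2*sqrt(3)/27 + 5*log(2)/2 + 33/8
F(7/2) = sqrt(2)*(-1139 + 30*sqrt(2) + 270*log(2) + 864*sqrt(6))/180
F(3/2) = sqrt(2)*(-486*log(2) + sqrt(2) + 648)/162

remove the power substitution first: 1/sqrt(t) on [0, 1/4); log(sqrt(t))/t on [1/4, 4); (sqrt(t) + 3)/t on [4, 9); …
peel off the shared t-power: sqrt(t) on [0, 1/4); log(sqrt(t)) on [1/4, 4); sqrt(t) + 3 on [4, 9); …
invert the power substitution to get t on [0, 1/2); log(t) on [1/2, 2); t + 3 on [2, 3); …
cuts at 1/2, 2, 3: linearity sums the 4 kernel integrals
on [0, 1/2): add ∫ 1/t·t^(s-1) dt
piece [1/2, 2): integrate log(t)/t**2 against the kernel
piece [2, 3): integrate (t + 3)/t**2 against the kernel
for t in [3, ∞): the term is ∫ t**(-9/2)·t^(s-1)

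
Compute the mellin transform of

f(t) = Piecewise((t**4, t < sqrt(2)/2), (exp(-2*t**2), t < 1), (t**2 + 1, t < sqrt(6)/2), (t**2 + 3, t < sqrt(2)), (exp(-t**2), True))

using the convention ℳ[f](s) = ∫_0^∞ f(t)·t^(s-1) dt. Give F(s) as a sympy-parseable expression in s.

undo the power substitution: t**2 on [0, 1/2); exp(-2*t) on [1/2, 1); t + 1 on [1, 3/2); …
decompose at sqrt(2)/2, 1, sqrt(6)/2, sqrt(2); ℳ[f](s) sums the 5 pieces' integrals
over [0, sqrt(2)/2), the kernel integral of t**4 enters the sum
piece [sqrt(2)/2, 1): integrate exp(-2*t**2) against the kernel
between 1 and sqrt(6)/2 the integrand is (t**2 + 1)·t^(s-1)
over [sqrt(6)/2, sqrt(2)), the kernel integral of (t**2 + 3) enters the sum
segment [sqrt(2), ∞) carries exp(-t**2); integrate it

(sqrt(2)/2)**s*(2*2**(s/2)*s*(s + 2)*(s + 4)*uppergamma(s/2, 2) - 8*2**(s/2)*s*(s + 4) - 8*2**(s/2)*(s + 4) + 20*2**s*s*(s + 4) + 24*2**s*(s + 4) - 8*3**(s/2)*s*(s + 4) - 16*3**(s/2)*(s + 4) + 2*s*(s + 2)*(s + 4)*uppergamma(s/2, 1) - 2*s*(s + 2)*(s + 4)*uppergamma(s/2, 2) + s*(s + 2))/(4*s*(s + 2)*(s + 4))
  Re(s) > -4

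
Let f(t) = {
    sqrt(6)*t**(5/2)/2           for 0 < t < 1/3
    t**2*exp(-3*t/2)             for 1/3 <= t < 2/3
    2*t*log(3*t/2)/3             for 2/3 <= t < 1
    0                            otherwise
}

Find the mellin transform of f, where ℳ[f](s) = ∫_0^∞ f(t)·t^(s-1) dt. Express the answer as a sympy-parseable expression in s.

strip the shared t-power: sqrt(6)*sqrt(t)/2 on [0, 1/3); exp(-3*t/2) on [1/3, 2/3); 2*log(3*t/2)/(3*t) on [2/3, 1)
peel off the common scale on t: sqrt(t) on [0, 1/2); exp(-t) on [1/2, 1); log(t)/t on [1, 3/2)
breakpoints 1/3, 2/3: one integral from each of the 3 segments
segment 0 to 1/3 holds sqrt(6)*t**(5/2)/2; add its integral
segment 1/3 to 2/3 holds t**2*exp(-3*t/2); add its integral
for t in [2/3, 1): the term is ∫ 2*t*log(3*t/2)/3·t^(s-1)

(4*2**s*(2*s + 5)*(2*s - (s + 2)**2 + 3)*uppergamma(s + 2, 1/2) - 4*2**s*(2*s + 5)*(2*s - (s + 2)**2 + 3)*uppergamma(s + 2, 1) - 4*2**s*(2*s + 5) + 3**s*(s + 2)*(2*s + 5)*(-6*log(3) + 6*log(2)) + 3**s*(2*s + 5)*(-6*log(2) + 6*log(3)) + 6*3**s*(2*s + 5) + sqrt(2)*(2*s - (s + 2)**2 + 3))/(9*3**s*(2*s + 5)*(2*s - (s + 2)**2 + 3))
  Re(s) > -5/2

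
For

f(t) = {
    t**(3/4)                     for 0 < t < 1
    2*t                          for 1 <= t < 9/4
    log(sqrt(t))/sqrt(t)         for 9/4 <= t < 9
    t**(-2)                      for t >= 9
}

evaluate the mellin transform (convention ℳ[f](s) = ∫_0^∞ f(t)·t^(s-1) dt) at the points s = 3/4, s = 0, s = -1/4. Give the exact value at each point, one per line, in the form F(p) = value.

remove the power substitution first: t**(3/2) on [0, 1); 2*t**2 on [1, 3/2); log(t)/t on [3/2, 3); …
linearity at 1, 9/4, 9 turns ℳ[f](s) into 4 summed integrals
segment [0, 1) carries t**(3/4); integrate it
on [1, 9/4) integrate f = 2*t against the kernel
for t in [9/4, 9): the term is ∫ log(sqrt(t))/sqrt(t)·t^(s-1)
∫ over [9, ∞) of t**(-2)·t^(s-1) joins the sum

F(3/4) = -1076*sqrt(3)/135 - 10/21 + log(2**(2*sqrt(6))*3**(-2*sqrt(6) + 4*sqrt(3))) + 83*sqrt(6)/14
F(0) = log(6**(2/3)/4) + 365/81
F(-1/4) = -2/3 - 8*sqrt(6)*log(2)/27 - 4*sqrt(3)*log(3)/27 - 212*sqrt(3)/2187 + 8*sqrt(6)*log(3)/27 + 178*sqrt(6)/81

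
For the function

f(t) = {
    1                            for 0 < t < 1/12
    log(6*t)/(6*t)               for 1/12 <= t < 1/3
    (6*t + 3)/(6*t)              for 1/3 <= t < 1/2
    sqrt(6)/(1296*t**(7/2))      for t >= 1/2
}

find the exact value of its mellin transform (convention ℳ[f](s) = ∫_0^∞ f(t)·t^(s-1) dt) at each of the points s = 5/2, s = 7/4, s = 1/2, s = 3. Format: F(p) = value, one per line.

F(5/2) = sqrt(3)*(-1139 + 30*sqrt(2) + 270*log(2) + 864*sqrt(6))/19440
F(7/4) = sqrt(2)*3**(1/4)*(-436*sqrt(2) + 2*2**(3/4)*3**(1/4) + 65 + log(2**(42 + 84*sqrt(2))) + 180*6**(3/4))/2268
F(1/2) = sqrt(3)*(-486*log(2) + sqrt(2) + 648)/486
F(3) = sqrt(3)/324 + 17*log(2)/1728 + 23/384

peel off the common scale on t: 1 on [0, 1/6); log(3*t)/(3*t) on [1/6, 2/3); (3*t + 3)/(3*t) on [2/3, 1); …
invert the common scale on t to get 1 on [0, 1/2); log(t)/t on [1/2, 2); (t + 3)/t on [2, 3); …
back out the shared t-power: t on [0, 1/2); log(t) on [1/2, 2); t + 3 on [2, 3); …
f breaks at 1/12, 1/3, 1/2 into 4 integrals to sum
between 0 and 1/12 the integrand is 1·t^(s-1)
over [1/12, 1/3), the kernel integral of log(6*t)/(6*t) enters the sum
for t in [1/3, 1/2): the term is ∫ (6*t + 3)/(6*t)·t^(s-1)
piece [1/2, ∞): integrate sqrt(6)/(1296*t**(7/2)) against the kernel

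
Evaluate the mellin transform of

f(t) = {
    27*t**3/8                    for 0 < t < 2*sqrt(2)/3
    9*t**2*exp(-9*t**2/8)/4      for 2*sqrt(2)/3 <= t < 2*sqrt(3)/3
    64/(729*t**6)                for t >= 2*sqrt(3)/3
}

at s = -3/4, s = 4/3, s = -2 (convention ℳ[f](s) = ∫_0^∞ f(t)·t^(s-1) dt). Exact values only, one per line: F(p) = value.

F(-3/4) = 2**(1/4)*3**(3/4)*(-2187*2**(5/8)*uppergamma(5/8, 3/2) + 8*3**(5/8) + 2187*2**(5/8)*uppergamma(5/8, 1) + 3888*2**(1/8))/8748
F(4/3) = -4*3**(2/3)*uppergamma(5/3, 3/2)/9 + 6**(1/3)/189 + 4*3**(2/3)*uppergamma(5/3, 1)/9 + 8*sqrt(2)*3**(2/3)/39
F(-2) = 9*Ei(-3/2)/8 + 1/288 - 9*Ei(-1)/8 + 9*sqrt(2)/4

peel off the common scale on t: t**3 on [0, sqrt(2)); t**2*exp(-t**2/2) on [sqrt(2), sqrt(3)); t**(-6) on [sqrt(3), ∞)
back out the power substitution: t**(3/2) on [0, 2); t*exp(-t/2) on [2, 3); t**(-3) on [3, ∞)
peel off the shared t-power: sqrt(t) on [0, 2); exp(-t/2) on [2, 3); t**(-4) on [3, ∞)
slice at 2*sqrt(2)/3, 2*sqrt(3)/3, transform all 3 pieces, and sum them
on [0, 2*sqrt(2)/3) integrate f = 27*t**3/8 against the kernel
piece [2*sqrt(2)/3, 2*sqrt(3)/3): integrate 9*t**2*exp(-9*t**2/8)/4 against the kernel
segment 2*sqrt(3)/3 to ∞ holds 64/(729*t**6); add its integral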